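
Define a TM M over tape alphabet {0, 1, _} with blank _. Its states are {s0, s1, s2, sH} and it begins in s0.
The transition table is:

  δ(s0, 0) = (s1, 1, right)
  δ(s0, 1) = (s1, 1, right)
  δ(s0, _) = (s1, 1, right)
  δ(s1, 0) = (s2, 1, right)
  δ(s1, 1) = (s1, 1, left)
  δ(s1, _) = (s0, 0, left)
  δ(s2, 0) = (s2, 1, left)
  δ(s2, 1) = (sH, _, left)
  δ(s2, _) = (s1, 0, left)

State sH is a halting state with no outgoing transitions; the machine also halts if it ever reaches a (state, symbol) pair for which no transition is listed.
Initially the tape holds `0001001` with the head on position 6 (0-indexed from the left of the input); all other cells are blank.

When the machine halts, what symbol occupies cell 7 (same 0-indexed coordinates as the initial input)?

1

state=s0 head=6 tape=000100[1]__   (s0,1)→(s1,1,right)
state=s1 head=7 tape=0001001[_]_   (s1,_)→(s0,0,left)
state=s0 head=6 tape=000100[1]0_   (s0,1)→(s1,1,right)
state=s1 head=7 tape=0001001[0]_   (s1,0)→(s2,1,right)
state=s2 head=8 tape=00010011[_]   (s2,_)→(s1,0,left)
state=s1 head=7 tape=0001001[1]0   (s1,1)→(s1,1,left)
state=s1 head=6 tape=000100[1]10   (s1,1)→(s1,1,left)
state=s1 head=5 tape=00010[0]110   (s1,0)→(s2,1,right)
state=s2 head=6 tape=000101[1]10   (s2,1)→(sH,_,left)
state=sH head=5 tape=00010[1]_10
Cell 7 holds 1 when M halts.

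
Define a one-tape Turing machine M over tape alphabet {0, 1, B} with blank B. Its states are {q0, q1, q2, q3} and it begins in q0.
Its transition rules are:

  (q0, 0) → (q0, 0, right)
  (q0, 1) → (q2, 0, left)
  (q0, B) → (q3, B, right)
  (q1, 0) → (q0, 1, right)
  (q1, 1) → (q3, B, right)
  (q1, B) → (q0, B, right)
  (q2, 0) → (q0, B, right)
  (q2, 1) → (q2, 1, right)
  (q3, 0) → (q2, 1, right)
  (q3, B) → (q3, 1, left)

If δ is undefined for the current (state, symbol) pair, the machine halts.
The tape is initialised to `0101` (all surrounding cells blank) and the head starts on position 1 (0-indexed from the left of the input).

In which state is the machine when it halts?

q2

q0 | 0[1]01BBB   read 1 → write 0, move left, go to q2
q2 | [0]001BBB   read 0 → write B, move right, go to q0
q0 | B[0]01BBB   read 0 → write 0, move right, go to q0
q0 | B0[0]1BBB   read 0 → write 0, move right, go to q0
q0 | B00[1]BBB   read 1 → write 0, move left, go to q2
q2 | B0[0]0BBB   read 0 → write B, move right, go to q0
q0 | B0B[0]BBB   read 0 → write 0, move right, go to q0
q0 | B0B0[B]BB   read B → write B, move right, go to q3
q3 | B0B0B[B]B   read B → write 1, move left, go to q3
q3 | B0B0[B]1B   read B → write 1, move left, go to q3
q3 | B0B[0]11B   read 0 → write 1, move right, go to q2
q2 | B0B1[1]1B   read 1 → write 1, move right, go to q2
q2 | B0B11[1]B   read 1 → write 1, move right, go to q2
q2 | B0B111[B]
No transition is defined for (q2, B); M halts in state q2.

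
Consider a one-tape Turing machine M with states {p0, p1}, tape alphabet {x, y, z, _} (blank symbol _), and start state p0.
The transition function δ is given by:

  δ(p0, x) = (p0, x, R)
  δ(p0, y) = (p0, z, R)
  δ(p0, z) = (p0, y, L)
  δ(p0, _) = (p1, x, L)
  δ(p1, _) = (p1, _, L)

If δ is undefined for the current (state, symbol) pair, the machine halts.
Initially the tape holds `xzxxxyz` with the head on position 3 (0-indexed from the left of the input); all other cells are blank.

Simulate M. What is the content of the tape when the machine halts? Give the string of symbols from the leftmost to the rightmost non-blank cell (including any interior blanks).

xzxxxzzx

state=p0 head=3 tape=xzx[x]xyz_   (p0,x)→(p0,x,R)
state=p0 head=4 tape=xzxx[x]yz_   (p0,x)→(p0,x,R)
state=p0 head=5 tape=xzxxx[y]z_   (p0,y)→(p0,z,R)
state=p0 head=6 tape=xzxxxz[z]_   (p0,z)→(p0,y,L)
state=p0 head=5 tape=xzxxx[z]y_   (p0,z)→(p0,y,L)
state=p0 head=4 tape=xzxx[x]yy_   (p0,x)→(p0,x,R)
state=p0 head=5 tape=xzxxx[y]y_   (p0,y)→(p0,z,R)
state=p0 head=6 tape=xzxxxz[y]_   (p0,y)→(p0,z,R)
state=p0 head=7 tape=xzxxxzz[_]   (p0,_)→(p1,x,L)
state=p1 head=6 tape=xzxxxz[z]x
The non-blank tape span at halt is xzxxxzzx.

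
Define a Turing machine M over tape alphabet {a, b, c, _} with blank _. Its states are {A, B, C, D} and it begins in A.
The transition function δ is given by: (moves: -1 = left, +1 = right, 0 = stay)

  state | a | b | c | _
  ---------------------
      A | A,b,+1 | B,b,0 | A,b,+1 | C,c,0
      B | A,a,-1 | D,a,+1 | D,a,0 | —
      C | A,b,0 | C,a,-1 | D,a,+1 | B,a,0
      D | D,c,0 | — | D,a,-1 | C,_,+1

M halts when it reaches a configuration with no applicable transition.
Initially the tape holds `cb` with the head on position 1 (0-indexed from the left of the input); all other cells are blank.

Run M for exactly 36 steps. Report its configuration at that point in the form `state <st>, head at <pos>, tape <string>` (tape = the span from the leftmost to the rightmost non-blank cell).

A | _c[b]__   read b → write b, move 0, go to B
B | _c[b]__   read b → write a, move +1, go to D
D | _ca[_]_   read _ → write _, move +1, go to C
C | _ca_[_]   read _ → write a, move 0, go to B
B | _ca_[a]   read a → write a, move -1, go to A
A | _ca[_]a   read _ → write c, move 0, go to C
C | _ca[c]a   read c → write a, move +1, go to D
D | _caa[a]   read a → write c, move 0, go to D
D | _caa[c]   read c → write a, move -1, go to D
D | _ca[a]a   read a → write c, move 0, go to D
D | _ca[c]a   read c → write a, move -1, go to D
D | _c[a]aa   read a → write c, move 0, go to D
D | _c[c]aa   read c → write a, move -1, go to D
D | _[c]aaa   read c → write a, move -1, go to D
D | [_]aaaa   read _ → write _, move +1, go to C
C | _[a]aaa   read a → write b, move 0, go to A
A | _[b]aaa   read b → write b, move 0, go to B
B | _[b]aaa   read b → write a, move +1, go to D
D | _a[a]aa   read a → write c, move 0, go to D
D | _a[c]aa   read c → write a, move -1, go to D
D | _[a]aaa   read a → write c, move 0, go to D
D | _[c]aaa   read c → write a, move -1, go to D
D | [_]aaaa   read _ → write _, move +1, go to C
C | _[a]aaa   read a → write b, move 0, go to A
A | _[b]aaa   read b → write b, move 0, go to B
B | _[b]aaa   read b → write a, move +1, go to D
D | _a[a]aa   read a → write c, move 0, go to D
D | _a[c]aa   read c → write a, move -1, go to D
D | _[a]aaa   read a → write c, move 0, go to D
D | _[c]aaa   read c → write a, move -1, go to D
D | [_]aaaa   read _ → write _, move +1, go to C
C | _[a]aaa   read a → write b, move 0, go to A
A | _[b]aaa   read b → write b, move 0, go to B
B | _[b]aaa   read b → write a, move +1, go to D
D | _a[a]aa   read a → write c, move 0, go to D
D | _a[c]aa   read c → write a, move -1, go to D
D | _[a]aaa
After 36 steps: state D, head at 0, tape aaaa.

state D, head at 0, tape aaaa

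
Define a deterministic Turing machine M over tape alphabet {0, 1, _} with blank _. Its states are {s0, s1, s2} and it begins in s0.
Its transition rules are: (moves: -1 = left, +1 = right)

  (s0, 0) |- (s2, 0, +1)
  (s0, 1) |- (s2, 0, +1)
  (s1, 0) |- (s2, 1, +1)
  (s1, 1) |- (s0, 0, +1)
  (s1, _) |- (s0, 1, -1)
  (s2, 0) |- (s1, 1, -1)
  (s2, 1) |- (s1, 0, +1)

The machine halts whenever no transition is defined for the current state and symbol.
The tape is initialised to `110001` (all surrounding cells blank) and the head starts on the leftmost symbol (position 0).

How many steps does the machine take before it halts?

10

s0 | [1]10001_   read 1 → write 0, move +1, go to s2
s2 | 0[1]0001_   read 1 → write 0, move +1, go to s1
s1 | 00[0]001_   read 0 → write 1, move +1, go to s2
s2 | 001[0]01_   read 0 → write 1, move -1, go to s1
s1 | 00[1]101_   read 1 → write 0, move +1, go to s0
s0 | 000[1]01_   read 1 → write 0, move +1, go to s2
s2 | 0000[0]1_   read 0 → write 1, move -1, go to s1
s1 | 000[0]11_   read 0 → write 1, move +1, go to s2
s2 | 0001[1]1_   read 1 → write 0, move +1, go to s1
s1 | 00010[1]_   read 1 → write 0, move +1, go to s0
s0 | 000100[_]
M halts after 10 transitions.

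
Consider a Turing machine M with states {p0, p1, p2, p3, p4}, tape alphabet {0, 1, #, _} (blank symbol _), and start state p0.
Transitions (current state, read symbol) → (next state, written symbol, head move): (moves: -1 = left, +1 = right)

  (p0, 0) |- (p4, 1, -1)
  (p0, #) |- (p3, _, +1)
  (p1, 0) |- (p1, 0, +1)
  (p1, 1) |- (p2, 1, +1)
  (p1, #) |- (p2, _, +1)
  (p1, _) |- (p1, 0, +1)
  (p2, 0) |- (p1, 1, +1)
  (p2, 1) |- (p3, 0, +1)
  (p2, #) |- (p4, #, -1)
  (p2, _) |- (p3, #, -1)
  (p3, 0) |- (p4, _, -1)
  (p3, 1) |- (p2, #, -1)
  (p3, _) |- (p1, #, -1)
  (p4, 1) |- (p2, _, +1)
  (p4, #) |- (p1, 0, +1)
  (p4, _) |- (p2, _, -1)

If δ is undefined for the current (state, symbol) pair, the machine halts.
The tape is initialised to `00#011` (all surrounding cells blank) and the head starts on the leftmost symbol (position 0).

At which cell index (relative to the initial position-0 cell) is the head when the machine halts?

state=p0 head=0 tape=____[0]0#011   (p0,0)→(p4,1,-1)
state=p4 head=-1 tape=___[_]10#011   (p4,_)→(p2,_,-1)
state=p2 head=-2 tape=__[_]_10#011   (p2,_)→(p3,#,-1)
state=p3 head=-3 tape=_[_]#_10#011   (p3,_)→(p1,#,-1)
state=p1 head=-4 tape=[_]##_10#011   (p1,_)→(p1,0,+1)
state=p1 head=-3 tape=0[#]#_10#011   (p1,#)→(p2,_,+1)
state=p2 head=-2 tape=0_[#]_10#011   (p2,#)→(p4,#,-1)
state=p4 head=-3 tape=0[_]#_10#011   (p4,_)→(p2,_,-1)
state=p2 head=-4 tape=[0]_#_10#011   (p2,0)→(p1,1,+1)
state=p1 head=-3 tape=1[_]#_10#011   (p1,_)→(p1,0,+1)
state=p1 head=-2 tape=10[#]_10#011   (p1,#)→(p2,_,+1)
state=p2 head=-1 tape=10_[_]10#011   (p2,_)→(p3,#,-1)
state=p3 head=-2 tape=10[_]#10#011   (p3,_)→(p1,#,-1)
state=p1 head=-3 tape=1[0]##10#011   (p1,0)→(p1,0,+1)
state=p1 head=-2 tape=10[#]#10#011   (p1,#)→(p2,_,+1)
state=p2 head=-1 tape=10_[#]10#011   (p2,#)→(p4,#,-1)
state=p4 head=-2 tape=10[_]#10#011   (p4,_)→(p2,_,-1)
state=p2 head=-3 tape=1[0]_#10#011   (p2,0)→(p1,1,+1)
state=p1 head=-2 tape=11[_]#10#011   (p1,_)→(p1,0,+1)
state=p1 head=-1 tape=110[#]10#011   (p1,#)→(p2,_,+1)
state=p2 head=0 tape=110_[1]0#011   (p2,1)→(p3,0,+1)
state=p3 head=1 tape=110_0[0]#011   (p3,0)→(p4,_,-1)
state=p4 head=0 tape=110_[0]_#011
At halt the head is at cell 0.

0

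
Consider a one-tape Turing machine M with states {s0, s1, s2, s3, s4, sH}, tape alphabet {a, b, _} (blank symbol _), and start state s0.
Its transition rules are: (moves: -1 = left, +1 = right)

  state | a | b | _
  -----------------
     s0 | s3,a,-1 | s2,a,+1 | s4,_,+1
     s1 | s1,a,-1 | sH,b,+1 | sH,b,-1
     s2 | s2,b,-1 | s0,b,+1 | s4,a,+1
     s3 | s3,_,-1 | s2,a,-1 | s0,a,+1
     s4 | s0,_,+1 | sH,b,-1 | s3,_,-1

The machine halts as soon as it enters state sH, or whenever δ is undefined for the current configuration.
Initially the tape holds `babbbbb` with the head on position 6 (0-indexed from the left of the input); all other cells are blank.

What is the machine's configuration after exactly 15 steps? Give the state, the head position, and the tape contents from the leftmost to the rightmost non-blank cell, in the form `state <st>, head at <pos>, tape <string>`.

s0 | babbbb[b]__   read b → write a, move +1, go to s2
s2 | babbbba[_]_   read _ → write a, move +1, go to s4
s4 | babbbbaa[_]   read _ → write _, move -1, go to s3
s3 | babbbba[a]_   read a → write _, move -1, go to s3
s3 | babbbb[a]__   read a → write _, move -1, go to s3
s3 | babbb[b]___   read b → write a, move -1, go to s2
s2 | babb[b]a___   read b → write b, move +1, go to s0
s0 | babbb[a]___   read a → write a, move -1, go to s3
s3 | babb[b]a___   read b → write a, move -1, go to s2
s2 | bab[b]aa___   read b → write b, move +1, go to s0
s0 | babb[a]a___   read a → write a, move -1, go to s3
s3 | bab[b]aa___   read b → write a, move -1, go to s2
s2 | ba[b]aaa___   read b → write b, move +1, go to s0
s0 | bab[a]aa___   read a → write a, move -1, go to s3
s3 | ba[b]aaa___   read b → write a, move -1, go to s2
s2 | b[a]aaaa___
After 15 steps: state s2, head at 1, tape baaaaa.

state s2, head at 1, tape baaaaa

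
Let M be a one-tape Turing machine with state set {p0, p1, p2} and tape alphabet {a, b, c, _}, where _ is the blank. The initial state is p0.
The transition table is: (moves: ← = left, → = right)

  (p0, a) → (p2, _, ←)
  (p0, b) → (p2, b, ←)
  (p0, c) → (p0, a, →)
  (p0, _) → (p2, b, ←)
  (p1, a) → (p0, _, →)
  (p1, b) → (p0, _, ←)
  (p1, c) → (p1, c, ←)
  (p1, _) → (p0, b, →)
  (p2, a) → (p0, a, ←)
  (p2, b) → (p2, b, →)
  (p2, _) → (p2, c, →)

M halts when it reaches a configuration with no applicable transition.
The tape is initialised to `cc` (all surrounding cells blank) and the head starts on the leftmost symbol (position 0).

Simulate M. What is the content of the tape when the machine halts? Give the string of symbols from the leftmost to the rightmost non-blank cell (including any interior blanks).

p0 | ___[c]c_   read c → write a, move →, go to p0
p0 | ___a[c]_   read c → write a, move →, go to p0
p0 | ___aa[_]   read _ → write b, move ←, go to p2
p2 | ___a[a]b   read a → write a, move ←, go to p0
p0 | ___[a]ab   read a → write _, move ←, go to p2
p2 | __[_]_ab   read _ → write c, move →, go to p2
p2 | __c[_]ab   read _ → write c, move →, go to p2
p2 | __cc[a]b   read a → write a, move ←, go to p0
p0 | __c[c]ab   read c → write a, move →, go to p0
p0 | __ca[a]b   read a → write _, move ←, go to p2
p2 | __c[a]_b   read a → write a, move ←, go to p0
p0 | __[c]a_b   read c → write a, move →, go to p0
p0 | __a[a]_b   read a → write _, move ←, go to p2
p2 | __[a]__b   read a → write a, move ←, go to p0
p0 | _[_]a__b   read _ → write b, move ←, go to p2
p2 | [_]ba__b   read _ → write c, move →, go to p2
p2 | c[b]a__b   read b → write b, move →, go to p2
p2 | cb[a]__b   read a → write a, move ←, go to p0
p0 | c[b]a__b   read b → write b, move ←, go to p2
p2 | [c]ba__b
The non-blank tape span at halt is cba__b.

cba__b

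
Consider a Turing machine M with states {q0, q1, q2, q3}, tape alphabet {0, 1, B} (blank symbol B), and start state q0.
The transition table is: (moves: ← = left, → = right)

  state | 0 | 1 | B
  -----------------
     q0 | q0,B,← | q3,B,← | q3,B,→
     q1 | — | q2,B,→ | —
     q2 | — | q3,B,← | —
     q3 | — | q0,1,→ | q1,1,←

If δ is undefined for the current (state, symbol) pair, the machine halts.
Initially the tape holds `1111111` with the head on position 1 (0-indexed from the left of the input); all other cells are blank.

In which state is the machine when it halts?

q1

state=q0 head=1 tape=1[1]11111BB   (q0,1)→(q3,B,←)
state=q3 head=0 tape=[1]B11111BB   (q3,1)→(q0,1,→)
state=q0 head=1 tape=1[B]11111BB   (q0,B)→(q3,B,→)
state=q3 head=2 tape=1B[1]1111BB   (q3,1)→(q0,1,→)
state=q0 head=3 tape=1B1[1]111BB   (q0,1)→(q3,B,←)
state=q3 head=2 tape=1B[1]B111BB   (q3,1)→(q0,1,→)
state=q0 head=3 tape=1B1[B]111BB   (q0,B)→(q3,B,→)
state=q3 head=4 tape=1B1B[1]11BB   (q3,1)→(q0,1,→)
state=q0 head=5 tape=1B1B1[1]1BB   (q0,1)→(q3,B,←)
state=q3 head=4 tape=1B1B[1]B1BB   (q3,1)→(q0,1,→)
state=q0 head=5 tape=1B1B1[B]1BB   (q0,B)→(q3,B,→)
state=q3 head=6 tape=1B1B1B[1]BB   (q3,1)→(q0,1,→)
state=q0 head=7 tape=1B1B1B1[B]B   (q0,B)→(q3,B,→)
state=q3 head=8 tape=1B1B1B1B[B]   (q3,B)→(q1,1,←)
state=q1 head=7 tape=1B1B1B1[B]1
No transition is defined for (q1, B); M halts in state q1.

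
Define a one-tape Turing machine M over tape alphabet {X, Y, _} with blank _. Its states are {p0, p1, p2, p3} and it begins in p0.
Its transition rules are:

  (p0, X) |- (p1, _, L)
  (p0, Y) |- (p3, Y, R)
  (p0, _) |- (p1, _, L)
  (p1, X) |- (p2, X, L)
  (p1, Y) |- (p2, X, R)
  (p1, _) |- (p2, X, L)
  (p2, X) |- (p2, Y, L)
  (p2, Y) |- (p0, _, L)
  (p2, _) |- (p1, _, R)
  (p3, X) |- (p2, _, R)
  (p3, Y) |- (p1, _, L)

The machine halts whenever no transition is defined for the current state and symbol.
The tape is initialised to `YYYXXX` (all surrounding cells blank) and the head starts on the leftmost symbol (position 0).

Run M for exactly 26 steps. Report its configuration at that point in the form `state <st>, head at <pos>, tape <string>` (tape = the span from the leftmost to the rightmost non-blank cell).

state p2, head at -2, tape X____XX

p0 | __[Y]YYXXX   read Y → write Y, move R, go to p3
p3 | __Y[Y]YXXX   read Y → write _, move L, go to p1
p1 | __[Y]_YXXX   read Y → write X, move R, go to p2
p2 | __X[_]YXXX   read _ → write _, move R, go to p1
p1 | __X_[Y]XXX   read Y → write X, move R, go to p2
p2 | __X_X[X]XX   read X → write Y, move L, go to p2
p2 | __X_[X]YXX   read X → write Y, move L, go to p2
p2 | __X[_]YYXX   read _ → write _, move R, go to p1
p1 | __X_[Y]YXX   read Y → write X, move R, go to p2
p2 | __X_X[Y]XX   read Y → write _, move L, go to p0
p0 | __X_[X]_XX   read X → write _, move L, go to p1
p1 | __X[_]__XX   read _ → write X, move L, go to p2
p2 | __[X]X__XX   read X → write Y, move L, go to p2
p2 | _[_]YX__XX   read _ → write _, move R, go to p1
p1 | __[Y]X__XX   read Y → write X, move R, go to p2
p2 | __X[X]__XX   read X → write Y, move L, go to p2
p2 | __[X]Y__XX   read X → write Y, move L, go to p2
p2 | _[_]YY__XX   read _ → write _, move R, go to p1
p1 | __[Y]Y__XX   read Y → write X, move R, go to p2
p2 | __X[Y]__XX   read Y → write _, move L, go to p0
p0 | __[X]___XX   read X → write _, move L, go to p1
p1 | _[_]____XX   read _ → write X, move L, go to p2
p2 | [_]X____XX   read _ → write _, move R, go to p1
p1 | _[X]____XX   read X → write X, move L, go to p2
p2 | [_]X____XX   read _ → write _, move R, go to p1
p1 | _[X]____XX   read X → write X, move L, go to p2
p2 | [_]X____XX
After 26 steps: state p2, head at -2, tape X____XX.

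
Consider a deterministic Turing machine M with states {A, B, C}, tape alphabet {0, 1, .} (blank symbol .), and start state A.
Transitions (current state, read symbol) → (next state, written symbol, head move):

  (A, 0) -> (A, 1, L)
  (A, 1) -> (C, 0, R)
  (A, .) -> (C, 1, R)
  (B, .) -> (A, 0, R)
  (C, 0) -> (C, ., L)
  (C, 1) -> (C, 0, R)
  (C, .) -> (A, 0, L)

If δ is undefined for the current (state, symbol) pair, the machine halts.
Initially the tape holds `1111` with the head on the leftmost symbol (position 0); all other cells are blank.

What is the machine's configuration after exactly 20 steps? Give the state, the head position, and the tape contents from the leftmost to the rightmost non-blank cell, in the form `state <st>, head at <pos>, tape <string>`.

state C, head at 0, tape 0

state=A head=0 tape=.[1]111.   (A,1)→(C,0,R)
state=C head=1 tape=.0[1]11.   (C,1)→(C,0,R)
state=C head=2 tape=.00[1]1.   (C,1)→(C,0,R)
state=C head=3 tape=.000[1].   (C,1)→(C,0,R)
state=C head=4 tape=.0000[.]   (C,.)→(A,0,L)
state=A head=3 tape=.000[0]0   (A,0)→(A,1,L)
state=A head=2 tape=.00[0]10   (A,0)→(A,1,L)
state=A head=1 tape=.0[0]110   (A,0)→(A,1,L)
state=A head=0 tape=.[0]1110   (A,0)→(A,1,L)
state=A head=-1 tape=[.]11110   (A,.)→(C,1,R)
state=C head=0 tape=1[1]1110   (C,1)→(C,0,R)
state=C head=1 tape=10[1]110   (C,1)→(C,0,R)
state=C head=2 tape=100[1]10   (C,1)→(C,0,R)
state=C head=3 tape=1000[1]0   (C,1)→(C,0,R)
state=C head=4 tape=10000[0]   (C,0)→(C,.,L)
state=C head=3 tape=1000[0].   (C,0)→(C,.,L)
state=C head=2 tape=100[0]..   (C,0)→(C,.,L)
state=C head=1 tape=10[0]...   (C,0)→(C,.,L)
state=C head=0 tape=1[0]....   (C,0)→(C,.,L)
state=C head=-1 tape=[1].....   (C,1)→(C,0,R)
state=C head=0 tape=0[.]....
After 20 steps: state C, head at 0, tape 0.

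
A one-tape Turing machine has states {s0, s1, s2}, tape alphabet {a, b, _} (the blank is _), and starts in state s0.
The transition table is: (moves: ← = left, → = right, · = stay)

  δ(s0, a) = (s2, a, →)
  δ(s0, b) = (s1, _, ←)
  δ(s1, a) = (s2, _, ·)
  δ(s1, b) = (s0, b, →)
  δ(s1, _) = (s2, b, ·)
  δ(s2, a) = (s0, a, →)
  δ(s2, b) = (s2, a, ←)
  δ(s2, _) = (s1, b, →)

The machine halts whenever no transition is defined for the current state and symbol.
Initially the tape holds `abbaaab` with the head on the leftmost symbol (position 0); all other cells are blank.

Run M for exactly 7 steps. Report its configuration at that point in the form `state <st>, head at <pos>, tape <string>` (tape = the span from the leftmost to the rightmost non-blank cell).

s0 | [a]bbaaab   read a → write a, move →, go to s2
s2 | a[b]baaab   read b → write a, move ←, go to s2
s2 | [a]abaaab   read a → write a, move →, go to s0
s0 | a[a]baaab   read a → write a, move →, go to s2
s2 | aa[b]aaab   read b → write a, move ←, go to s2
s2 | a[a]aaaab   read a → write a, move →, go to s0
s0 | aa[a]aaab   read a → write a, move →, go to s2
s2 | aaa[a]aab
After 7 steps: state s2, head at 3, tape aaaaaab.

state s2, head at 3, tape aaaaaab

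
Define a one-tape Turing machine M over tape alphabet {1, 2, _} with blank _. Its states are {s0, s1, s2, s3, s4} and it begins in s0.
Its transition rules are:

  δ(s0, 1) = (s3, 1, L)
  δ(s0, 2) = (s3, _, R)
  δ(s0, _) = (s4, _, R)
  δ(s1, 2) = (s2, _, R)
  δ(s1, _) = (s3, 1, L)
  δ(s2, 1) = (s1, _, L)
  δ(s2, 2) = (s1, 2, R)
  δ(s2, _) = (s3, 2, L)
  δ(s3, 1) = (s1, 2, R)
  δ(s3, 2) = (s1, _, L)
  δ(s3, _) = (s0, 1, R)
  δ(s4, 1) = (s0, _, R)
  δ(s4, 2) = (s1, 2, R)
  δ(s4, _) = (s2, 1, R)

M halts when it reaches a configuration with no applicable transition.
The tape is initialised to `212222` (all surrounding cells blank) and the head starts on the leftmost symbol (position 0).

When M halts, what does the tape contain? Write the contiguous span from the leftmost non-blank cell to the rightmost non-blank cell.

21_1_1_1

state=s0 head=0 tape=_[2]12222_   (s0,2)→(s3,_,R)
state=s3 head=1 tape=__[1]2222_   (s3,1)→(s1,2,R)
state=s1 head=2 tape=__2[2]222_   (s1,2)→(s2,_,R)
state=s2 head=3 tape=__2_[2]22_   (s2,2)→(s1,2,R)
state=s1 head=4 tape=__2_2[2]2_   (s1,2)→(s2,_,R)
state=s2 head=5 tape=__2_2_[2]_   (s2,2)→(s1,2,R)
state=s1 head=6 tape=__2_2_2[_]   (s1,_)→(s3,1,L)
state=s3 head=5 tape=__2_2_[2]1   (s3,2)→(s1,_,L)
state=s1 head=4 tape=__2_2[_]_1   (s1,_)→(s3,1,L)
state=s3 head=3 tape=__2_[2]1_1   (s3,2)→(s1,_,L)
state=s1 head=2 tape=__2[_]_1_1   (s1,_)→(s3,1,L)
state=s3 head=1 tape=__[2]1_1_1   (s3,2)→(s1,_,L)
state=s1 head=0 tape=_[_]_1_1_1   (s1,_)→(s3,1,L)
state=s3 head=-1 tape=[_]1_1_1_1   (s3,_)→(s0,1,R)
state=s0 head=0 tape=1[1]_1_1_1   (s0,1)→(s3,1,L)
state=s3 head=-1 tape=[1]1_1_1_1   (s3,1)→(s1,2,R)
state=s1 head=0 tape=2[1]_1_1_1
The non-blank tape span at halt is 21_1_1_1.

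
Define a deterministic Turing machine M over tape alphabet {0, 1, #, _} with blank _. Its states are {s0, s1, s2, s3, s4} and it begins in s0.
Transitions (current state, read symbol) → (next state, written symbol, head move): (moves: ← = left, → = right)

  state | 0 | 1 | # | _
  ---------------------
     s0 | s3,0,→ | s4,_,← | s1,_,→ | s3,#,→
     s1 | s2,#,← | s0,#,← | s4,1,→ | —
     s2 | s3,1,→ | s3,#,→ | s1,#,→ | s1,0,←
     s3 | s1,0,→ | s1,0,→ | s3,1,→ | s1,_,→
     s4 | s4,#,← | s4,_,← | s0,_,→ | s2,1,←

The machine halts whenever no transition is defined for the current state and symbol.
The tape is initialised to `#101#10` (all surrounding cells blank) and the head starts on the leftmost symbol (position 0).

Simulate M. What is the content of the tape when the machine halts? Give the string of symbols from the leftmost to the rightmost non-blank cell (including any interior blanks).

#101111

s0 | [#]101#10__   read # → write _, move →, go to s1
s1 | _[1]01#10__   read 1 → write #, move ←, go to s0
s0 | [_]#01#10__   read _ → write #, move →, go to s3
s3 | #[#]01#10__   read # → write 1, move →, go to s3
s3 | #1[0]1#10__   read 0 → write 0, move →, go to s1
s1 | #10[1]#10__   read 1 → write #, move ←, go to s0
s0 | #1[0]##10__   read 0 → write 0, move →, go to s3
s3 | #10[#]#10__   read # → write 1, move →, go to s3
s3 | #101[#]10__   read # → write 1, move →, go to s3
s3 | #1011[1]0__   read 1 → write 0, move →, go to s1
s1 | #10110[0]__   read 0 → write #, move ←, go to s2
s2 | #1011[0]#__   read 0 → write 1, move →, go to s3
s3 | #10111[#]__   read # → write 1, move →, go to s3
s3 | #101111[_]_   read _ → write _, move →, go to s1
s1 | #101111_[_]
The non-blank tape span at halt is #101111.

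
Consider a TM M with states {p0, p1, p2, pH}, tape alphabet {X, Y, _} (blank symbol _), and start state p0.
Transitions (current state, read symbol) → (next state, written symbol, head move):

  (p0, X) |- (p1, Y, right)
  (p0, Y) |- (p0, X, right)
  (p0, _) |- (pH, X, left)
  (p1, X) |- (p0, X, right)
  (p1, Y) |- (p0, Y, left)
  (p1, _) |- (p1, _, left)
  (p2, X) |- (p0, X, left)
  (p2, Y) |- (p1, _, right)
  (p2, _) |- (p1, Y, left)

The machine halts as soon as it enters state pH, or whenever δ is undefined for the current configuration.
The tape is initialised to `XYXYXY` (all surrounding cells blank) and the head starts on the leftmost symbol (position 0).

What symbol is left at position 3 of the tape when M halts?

X

p0 | [X]YXYXY_   read X → write Y, move right, go to p1
p1 | Y[Y]XYXY_   read Y → write Y, move left, go to p0
p0 | [Y]YXYXY_   read Y → write X, move right, go to p0
p0 | X[Y]XYXY_   read Y → write X, move right, go to p0
p0 | XX[X]YXY_   read X → write Y, move right, go to p1
p1 | XXY[Y]XY_   read Y → write Y, move left, go to p0
p0 | XX[Y]YXY_   read Y → write X, move right, go to p0
p0 | XXX[Y]XY_   read Y → write X, move right, go to p0
p0 | XXXX[X]Y_   read X → write Y, move right, go to p1
p1 | XXXXY[Y]_   read Y → write Y, move left, go to p0
p0 | XXXX[Y]Y_   read Y → write X, move right, go to p0
p0 | XXXXX[Y]_   read Y → write X, move right, go to p0
p0 | XXXXXX[_]   read _ → write X, move left, go to pH
pH | XXXXX[X]X
Cell 3 holds X when M halts.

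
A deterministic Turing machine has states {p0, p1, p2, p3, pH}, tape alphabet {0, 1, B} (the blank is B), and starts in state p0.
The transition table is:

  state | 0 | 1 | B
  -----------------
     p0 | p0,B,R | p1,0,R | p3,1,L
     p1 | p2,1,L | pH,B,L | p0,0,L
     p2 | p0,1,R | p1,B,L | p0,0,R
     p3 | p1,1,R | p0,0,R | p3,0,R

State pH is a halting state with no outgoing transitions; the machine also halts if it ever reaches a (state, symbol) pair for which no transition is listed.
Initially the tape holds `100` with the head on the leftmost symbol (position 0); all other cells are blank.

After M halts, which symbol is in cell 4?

1

p0 | [1]00BBB   read 1 → write 0, move R, go to p1
p1 | 0[0]0BBB   read 0 → write 1, move L, go to p2
p2 | [0]10BBB   read 0 → write 1, move R, go to p0
p0 | 1[1]0BBB   read 1 → write 0, move R, go to p1
p1 | 10[0]BBB   read 0 → write 1, move L, go to p2
p2 | 1[0]1BBB   read 0 → write 1, move R, go to p0
p0 | 11[1]BBB   read 1 → write 0, move R, go to p1
p1 | 110[B]BB   read B → write 0, move L, go to p0
p0 | 11[0]0BB   read 0 → write B, move R, go to p0
p0 | 11B[0]BB   read 0 → write B, move R, go to p0
p0 | 11BB[B]B   read B → write 1, move L, go to p3
p3 | 11B[B]1B   read B → write 0, move R, go to p3
p3 | 11B0[1]B   read 1 → write 0, move R, go to p0
p0 | 11B00[B]   read B → write 1, move L, go to p3
p3 | 11B0[0]1   read 0 → write 1, move R, go to p1
p1 | 11B01[1]   read 1 → write B, move L, go to pH
pH | 11B0[1]B
Cell 4 holds 1 when M halts.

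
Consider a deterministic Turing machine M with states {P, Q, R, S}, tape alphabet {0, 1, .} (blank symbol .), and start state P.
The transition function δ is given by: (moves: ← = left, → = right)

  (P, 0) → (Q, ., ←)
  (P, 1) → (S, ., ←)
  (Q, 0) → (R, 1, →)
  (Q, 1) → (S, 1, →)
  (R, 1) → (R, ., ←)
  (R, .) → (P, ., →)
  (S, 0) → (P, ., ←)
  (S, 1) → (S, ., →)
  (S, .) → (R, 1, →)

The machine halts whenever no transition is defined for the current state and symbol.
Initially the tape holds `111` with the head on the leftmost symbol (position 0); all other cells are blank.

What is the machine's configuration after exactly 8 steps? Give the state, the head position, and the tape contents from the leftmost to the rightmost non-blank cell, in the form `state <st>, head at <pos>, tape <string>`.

P | .[1]11   read 1 → write ., move ←, go to S
S | [.].11   read . → write 1, move →, go to R
R | 1[.]11   read . → write ., move →, go to P
P | 1.[1]1   read 1 → write ., move ←, go to S
S | 1[.].1   read . → write 1, move →, go to R
R | 11[.]1   read . → write ., move →, go to P
P | 11.[1]   read 1 → write ., move ←, go to S
S | 11[.].   read . → write 1, move →, go to R
R | 111[.]
After 8 steps: state R, head at 2, tape 111.

state R, head at 2, tape 111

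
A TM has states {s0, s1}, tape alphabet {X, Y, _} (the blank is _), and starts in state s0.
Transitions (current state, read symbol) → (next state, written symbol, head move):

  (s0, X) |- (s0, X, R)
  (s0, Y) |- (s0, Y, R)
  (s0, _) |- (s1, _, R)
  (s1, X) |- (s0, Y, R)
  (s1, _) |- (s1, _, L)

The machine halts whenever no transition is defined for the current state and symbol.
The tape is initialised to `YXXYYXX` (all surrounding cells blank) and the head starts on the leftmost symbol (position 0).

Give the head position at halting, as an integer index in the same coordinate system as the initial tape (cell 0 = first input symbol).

6

s0 | [Y]XXYYXX__   read Y → write Y, move R, go to s0
s0 | Y[X]XYYXX__   read X → write X, move R, go to s0
s0 | YX[X]YYXX__   read X → write X, move R, go to s0
s0 | YXX[Y]YXX__   read Y → write Y, move R, go to s0
s0 | YXXY[Y]XX__   read Y → write Y, move R, go to s0
s0 | YXXYY[X]X__   read X → write X, move R, go to s0
s0 | YXXYYX[X]__   read X → write X, move R, go to s0
s0 | YXXYYXX[_]_   read _ → write _, move R, go to s1
s1 | YXXYYXX_[_]   read _ → write _, move L, go to s1
s1 | YXXYYXX[_]_   read _ → write _, move L, go to s1
s1 | YXXYYX[X]__   read X → write Y, move R, go to s0
s0 | YXXYYXY[_]_   read _ → write _, move R, go to s1
s1 | YXXYYXY_[_]   read _ → write _, move L, go to s1
s1 | YXXYYXY[_]_   read _ → write _, move L, go to s1
s1 | YXXYYX[Y]__
At halt the head is at cell 6.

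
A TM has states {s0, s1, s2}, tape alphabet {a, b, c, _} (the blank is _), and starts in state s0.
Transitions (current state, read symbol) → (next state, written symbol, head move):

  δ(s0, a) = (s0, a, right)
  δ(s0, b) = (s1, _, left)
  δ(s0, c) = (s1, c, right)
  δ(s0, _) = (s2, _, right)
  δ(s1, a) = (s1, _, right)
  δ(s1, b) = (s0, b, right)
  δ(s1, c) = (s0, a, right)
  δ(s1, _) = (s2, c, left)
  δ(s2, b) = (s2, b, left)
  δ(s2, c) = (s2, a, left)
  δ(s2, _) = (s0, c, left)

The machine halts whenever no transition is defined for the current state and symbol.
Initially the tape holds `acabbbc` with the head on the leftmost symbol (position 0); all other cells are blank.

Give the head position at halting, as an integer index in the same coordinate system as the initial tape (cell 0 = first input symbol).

state=s0 head=0 tape=[a]cabbbc   (s0,a)→(s0,a,right)
state=s0 head=1 tape=a[c]abbbc   (s0,c)→(s1,c,right)
state=s1 head=2 tape=ac[a]bbbc   (s1,a)→(s1,_,right)
state=s1 head=3 tape=ac_[b]bbc   (s1,b)→(s0,b,right)
state=s0 head=4 tape=ac_b[b]bc   (s0,b)→(s1,_,left)
state=s1 head=3 tape=ac_[b]_bc   (s1,b)→(s0,b,right)
state=s0 head=4 tape=ac_b[_]bc   (s0,_)→(s2,_,right)
state=s2 head=5 tape=ac_b_[b]c   (s2,b)→(s2,b,left)
state=s2 head=4 tape=ac_b[_]bc   (s2,_)→(s0,c,left)
state=s0 head=3 tape=ac_[b]cbc   (s0,b)→(s1,_,left)
state=s1 head=2 tape=ac[_]_cbc   (s1,_)→(s2,c,left)
state=s2 head=1 tape=a[c]c_cbc   (s2,c)→(s2,a,left)
state=s2 head=0 tape=[a]ac_cbc
At halt the head is at cell 0.

0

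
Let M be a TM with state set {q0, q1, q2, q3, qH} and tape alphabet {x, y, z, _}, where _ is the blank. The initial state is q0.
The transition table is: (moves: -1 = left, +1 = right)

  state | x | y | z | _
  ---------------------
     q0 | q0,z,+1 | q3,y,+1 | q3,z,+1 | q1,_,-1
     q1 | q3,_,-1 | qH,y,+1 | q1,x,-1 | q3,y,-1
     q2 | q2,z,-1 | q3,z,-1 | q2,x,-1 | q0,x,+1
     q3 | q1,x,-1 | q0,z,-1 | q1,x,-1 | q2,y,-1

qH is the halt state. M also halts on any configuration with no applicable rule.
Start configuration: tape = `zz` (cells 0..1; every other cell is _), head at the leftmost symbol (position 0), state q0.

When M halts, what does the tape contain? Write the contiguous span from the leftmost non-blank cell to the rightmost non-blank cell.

xyxxx

state=q0 head=0 tape=___[z]z   (q0,z)→(q3,z,+1)
state=q3 head=1 tape=___z[z]   (q3,z)→(q1,x,-1)
state=q1 head=0 tape=___[z]x   (q1,z)→(q1,x,-1)
state=q1 head=-1 tape=__[_]xx   (q1,_)→(q3,y,-1)
state=q3 head=-2 tape=_[_]yxx   (q3,_)→(q2,y,-1)
state=q2 head=-3 tape=[_]yyxx   (q2,_)→(q0,x,+1)
state=q0 head=-2 tape=x[y]yxx   (q0,y)→(q3,y,+1)
state=q3 head=-1 tape=xy[y]xx   (q3,y)→(q0,z,-1)
state=q0 head=-2 tape=x[y]zxx   (q0,y)→(q3,y,+1)
state=q3 head=-1 tape=xy[z]xx   (q3,z)→(q1,x,-1)
state=q1 head=-2 tape=x[y]xxx   (q1,y)→(qH,y,+1)
state=qH head=-1 tape=xy[x]xx
The non-blank tape span at halt is xyxxx.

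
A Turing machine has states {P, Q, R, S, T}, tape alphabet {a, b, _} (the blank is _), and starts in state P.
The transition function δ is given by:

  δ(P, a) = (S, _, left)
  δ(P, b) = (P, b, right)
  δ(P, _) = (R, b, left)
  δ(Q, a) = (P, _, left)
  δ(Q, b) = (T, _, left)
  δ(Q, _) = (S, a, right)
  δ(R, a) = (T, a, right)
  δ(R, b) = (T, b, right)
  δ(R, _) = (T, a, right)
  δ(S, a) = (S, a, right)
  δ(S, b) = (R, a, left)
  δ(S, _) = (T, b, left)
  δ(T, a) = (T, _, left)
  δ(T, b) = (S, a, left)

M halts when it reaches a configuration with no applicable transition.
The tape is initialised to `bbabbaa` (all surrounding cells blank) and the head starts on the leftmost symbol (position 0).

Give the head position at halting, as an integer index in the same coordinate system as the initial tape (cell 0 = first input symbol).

state=P head=0 tape=__[b]babbaa   (P,b)→(P,b,right)
state=P head=1 tape=__b[b]abbaa   (P,b)→(P,b,right)
state=P head=2 tape=__bb[a]bbaa   (P,a)→(S,_,left)
state=S head=1 tape=__b[b]_bbaa   (S,b)→(R,a,left)
state=R head=0 tape=__[b]a_bbaa   (R,b)→(T,b,right)
state=T head=1 tape=__b[a]_bbaa   (T,a)→(T,_,left)
state=T head=0 tape=__[b]__bbaa   (T,b)→(S,a,left)
state=S head=-1 tape=_[_]a__bbaa   (S,_)→(T,b,left)
state=T head=-2 tape=[_]ba__bbaa
At halt the head is at cell -2.

-2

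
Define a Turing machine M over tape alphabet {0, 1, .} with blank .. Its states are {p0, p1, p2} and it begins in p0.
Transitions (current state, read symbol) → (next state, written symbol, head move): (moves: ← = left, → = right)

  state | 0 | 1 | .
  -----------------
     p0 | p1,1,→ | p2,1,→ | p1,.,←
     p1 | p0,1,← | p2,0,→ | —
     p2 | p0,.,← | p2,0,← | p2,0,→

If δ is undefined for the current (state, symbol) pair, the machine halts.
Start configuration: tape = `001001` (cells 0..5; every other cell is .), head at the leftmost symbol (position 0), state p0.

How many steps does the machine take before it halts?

state=p0 head=0 tape=.[0]01001   (p0,0)→(p1,1,→)
state=p1 head=1 tape=.1[0]1001   (p1,0)→(p0,1,←)
state=p0 head=0 tape=.[1]11001   (p0,1)→(p2,1,→)
state=p2 head=1 tape=.1[1]1001   (p2,1)→(p2,0,←)
state=p2 head=0 tape=.[1]01001   (p2,1)→(p2,0,←)
state=p2 head=-1 tape=[.]001001   (p2,.)→(p2,0,→)
state=p2 head=0 tape=0[0]01001   (p2,0)→(p0,.,←)
state=p0 head=-1 tape=[0].01001   (p0,0)→(p1,1,→)
state=p1 head=0 tape=1[.]01001
M halts after 8 transitions.

8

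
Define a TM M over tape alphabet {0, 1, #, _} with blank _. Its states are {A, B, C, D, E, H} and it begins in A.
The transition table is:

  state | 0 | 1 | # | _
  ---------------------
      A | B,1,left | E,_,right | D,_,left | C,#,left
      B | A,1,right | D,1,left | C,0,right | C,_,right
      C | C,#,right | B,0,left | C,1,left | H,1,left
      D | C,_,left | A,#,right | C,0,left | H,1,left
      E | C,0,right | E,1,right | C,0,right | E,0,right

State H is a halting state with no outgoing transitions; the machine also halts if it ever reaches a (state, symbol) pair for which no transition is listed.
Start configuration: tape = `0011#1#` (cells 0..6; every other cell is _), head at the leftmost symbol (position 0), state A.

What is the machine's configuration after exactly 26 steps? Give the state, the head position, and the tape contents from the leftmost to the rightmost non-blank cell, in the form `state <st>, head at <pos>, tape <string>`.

A | _[0]011#1#   read 0 → write 1, move left, go to B
B | [_]1011#1#   read _ → write _, move right, go to C
C | _[1]011#1#   read 1 → write 0, move left, go to B
B | [_]0011#1#   read _ → write _, move right, go to C
C | _[0]011#1#   read 0 → write #, move right, go to C
C | _#[0]11#1#   read 0 → write #, move right, go to C
C | _##[1]1#1#   read 1 → write 0, move left, go to B
B | _#[#]01#1#   read # → write 0, move right, go to C
C | _#0[0]1#1#   read 0 → write #, move right, go to C
C | _#0#[1]#1#   read 1 → write 0, move left, go to B
B | _#0[#]0#1#   read # → write 0, move right, go to C
C | _#00[0]#1#   read 0 → write #, move right, go to C
C | _#00#[#]1#   read # → write 1, move left, go to C
C | _#00[#]11#   read # → write 1, move left, go to C
C | _#0[0]111#   read 0 → write #, move right, go to C
C | _#0#[1]11#   read 1 → write 0, move left, go to B
B | _#0[#]011#   read # → write 0, move right, go to C
C | _#00[0]11#   read 0 → write #, move right, go to C
C | _#00#[1]1#   read 1 → write 0, move left, go to B
B | _#00[#]01#   read # → write 0, move right, go to C
C | _#000[0]1#   read 0 → write #, move right, go to C
C | _#000#[1]#   read 1 → write 0, move left, go to B
B | _#000[#]0#   read # → write 0, move right, go to C
C | _#0000[0]#   read 0 → write #, move right, go to C
C | _#0000#[#]   read # → write 1, move left, go to C
C | _#0000[#]1   read # → write 1, move left, go to C
C | _#000[0]11
After 26 steps: state C, head at 4, tape #000011.

state C, head at 4, tape #000011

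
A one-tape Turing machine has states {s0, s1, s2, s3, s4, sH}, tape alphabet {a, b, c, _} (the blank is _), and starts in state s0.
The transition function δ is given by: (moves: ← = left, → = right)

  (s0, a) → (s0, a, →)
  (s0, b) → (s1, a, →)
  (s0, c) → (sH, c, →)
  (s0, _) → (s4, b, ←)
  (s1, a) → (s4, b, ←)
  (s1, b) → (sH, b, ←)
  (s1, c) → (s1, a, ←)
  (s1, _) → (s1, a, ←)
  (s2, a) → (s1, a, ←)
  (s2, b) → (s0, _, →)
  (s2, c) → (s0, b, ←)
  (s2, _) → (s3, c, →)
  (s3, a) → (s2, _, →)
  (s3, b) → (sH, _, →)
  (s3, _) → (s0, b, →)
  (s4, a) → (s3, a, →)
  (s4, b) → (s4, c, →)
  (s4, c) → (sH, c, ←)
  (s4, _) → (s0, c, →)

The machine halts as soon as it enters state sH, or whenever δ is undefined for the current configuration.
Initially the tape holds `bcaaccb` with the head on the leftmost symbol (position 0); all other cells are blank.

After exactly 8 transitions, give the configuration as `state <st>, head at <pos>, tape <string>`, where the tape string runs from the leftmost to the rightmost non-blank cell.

state=s0 head=0 tape=_[b]caaccb   (s0,b)→(s1,a,→)
state=s1 head=1 tape=_a[c]aaccb   (s1,c)→(s1,a,←)
state=s1 head=0 tape=_[a]aaaccb   (s1,a)→(s4,b,←)
state=s4 head=-1 tape=[_]baaaccb   (s4,_)→(s0,c,→)
state=s0 head=0 tape=c[b]aaaccb   (s0,b)→(s1,a,→)
state=s1 head=1 tape=ca[a]aaccb   (s1,a)→(s4,b,←)
state=s4 head=0 tape=c[a]baaccb   (s4,a)→(s3,a,→)
state=s3 head=1 tape=ca[b]aaccb   (s3,b)→(sH,_,→)
state=sH head=2 tape=ca_[a]accb
After 8 steps: state sH, head at 2, tape ca_aaccb.

state sH, head at 2, tape ca_aaccb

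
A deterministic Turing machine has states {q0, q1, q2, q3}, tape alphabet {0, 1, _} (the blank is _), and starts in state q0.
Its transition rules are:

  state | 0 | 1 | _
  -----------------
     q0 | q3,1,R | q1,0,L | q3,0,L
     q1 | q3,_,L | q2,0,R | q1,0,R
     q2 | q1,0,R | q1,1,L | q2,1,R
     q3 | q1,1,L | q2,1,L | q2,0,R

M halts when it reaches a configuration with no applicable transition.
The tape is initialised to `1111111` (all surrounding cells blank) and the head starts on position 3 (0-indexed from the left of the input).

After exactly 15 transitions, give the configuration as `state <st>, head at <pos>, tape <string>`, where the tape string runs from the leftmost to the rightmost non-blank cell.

state q1, head at -2, tape 1_1_1_11

q0 | __111[1]111   read 1 → write 0, move L, go to q1
q1 | __11[1]0111   read 1 → write 0, move R, go to q2
q2 | __110[0]111   read 0 → write 0, move R, go to q1
q1 | __1100[1]11   read 1 → write 0, move R, go to q2
q2 | __11000[1]1   read 1 → write 1, move L, go to q1
q1 | __1100[0]11   read 0 → write _, move L, go to q3
q3 | __110[0]_11   read 0 → write 1, move L, go to q1
q1 | __11[0]1_11   read 0 → write _, move L, go to q3
q3 | __1[1]_1_11   read 1 → write 1, move L, go to q2
q2 | __[1]1_1_11   read 1 → write 1, move L, go to q1
q1 | _[_]11_1_11   read _ → write 0, move R, go to q1
q1 | _0[1]1_1_11   read 1 → write 0, move R, go to q2
q2 | _00[1]_1_11   read 1 → write 1, move L, go to q1
q1 | _0[0]1_1_11   read 0 → write _, move L, go to q3
q3 | _[0]_1_1_11   read 0 → write 1, move L, go to q1
q1 | [_]1_1_1_11
After 15 steps: state q1, head at -2, tape 1_1_1_11.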